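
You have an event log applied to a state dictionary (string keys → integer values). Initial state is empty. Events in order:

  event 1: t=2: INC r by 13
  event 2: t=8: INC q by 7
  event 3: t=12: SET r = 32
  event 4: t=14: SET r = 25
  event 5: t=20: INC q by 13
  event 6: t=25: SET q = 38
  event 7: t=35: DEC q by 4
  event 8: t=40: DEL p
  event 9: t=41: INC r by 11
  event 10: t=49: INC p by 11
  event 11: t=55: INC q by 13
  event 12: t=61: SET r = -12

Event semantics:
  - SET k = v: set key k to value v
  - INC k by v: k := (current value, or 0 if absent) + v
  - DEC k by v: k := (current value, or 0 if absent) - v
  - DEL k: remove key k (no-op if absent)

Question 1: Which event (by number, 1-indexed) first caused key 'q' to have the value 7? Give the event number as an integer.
Answer: 2

Derivation:
Looking for first event where q becomes 7:
  event 2: q (absent) -> 7  <-- first match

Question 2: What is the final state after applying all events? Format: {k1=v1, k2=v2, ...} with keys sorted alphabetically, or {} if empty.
Answer: {p=11, q=47, r=-12}

Derivation:
  after event 1 (t=2: INC r by 13): {r=13}
  after event 2 (t=8: INC q by 7): {q=7, r=13}
  after event 3 (t=12: SET r = 32): {q=7, r=32}
  after event 4 (t=14: SET r = 25): {q=7, r=25}
  after event 5 (t=20: INC q by 13): {q=20, r=25}
  after event 6 (t=25: SET q = 38): {q=38, r=25}
  after event 7 (t=35: DEC q by 4): {q=34, r=25}
  after event 8 (t=40: DEL p): {q=34, r=25}
  after event 9 (t=41: INC r by 11): {q=34, r=36}
  after event 10 (t=49: INC p by 11): {p=11, q=34, r=36}
  after event 11 (t=55: INC q by 13): {p=11, q=47, r=36}
  after event 12 (t=61: SET r = -12): {p=11, q=47, r=-12}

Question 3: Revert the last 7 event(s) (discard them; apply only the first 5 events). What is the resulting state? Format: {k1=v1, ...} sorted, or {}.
Keep first 5 events (discard last 7):
  after event 1 (t=2: INC r by 13): {r=13}
  after event 2 (t=8: INC q by 7): {q=7, r=13}
  after event 3 (t=12: SET r = 32): {q=7, r=32}
  after event 4 (t=14: SET r = 25): {q=7, r=25}
  after event 5 (t=20: INC q by 13): {q=20, r=25}

Answer: {q=20, r=25}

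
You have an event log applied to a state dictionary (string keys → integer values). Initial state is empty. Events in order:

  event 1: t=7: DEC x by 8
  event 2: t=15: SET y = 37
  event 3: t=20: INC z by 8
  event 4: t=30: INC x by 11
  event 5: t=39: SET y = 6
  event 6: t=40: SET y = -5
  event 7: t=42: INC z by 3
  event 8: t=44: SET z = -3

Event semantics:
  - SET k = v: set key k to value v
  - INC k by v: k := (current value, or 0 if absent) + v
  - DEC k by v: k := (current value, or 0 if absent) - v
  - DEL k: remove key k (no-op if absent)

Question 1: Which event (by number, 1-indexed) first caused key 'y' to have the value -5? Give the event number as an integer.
Answer: 6

Derivation:
Looking for first event where y becomes -5:
  event 2: y = 37
  event 3: y = 37
  event 4: y = 37
  event 5: y = 6
  event 6: y 6 -> -5  <-- first match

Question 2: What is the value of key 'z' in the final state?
Answer: -3

Derivation:
Track key 'z' through all 8 events:
  event 1 (t=7: DEC x by 8): z unchanged
  event 2 (t=15: SET y = 37): z unchanged
  event 3 (t=20: INC z by 8): z (absent) -> 8
  event 4 (t=30: INC x by 11): z unchanged
  event 5 (t=39: SET y = 6): z unchanged
  event 6 (t=40: SET y = -5): z unchanged
  event 7 (t=42: INC z by 3): z 8 -> 11
  event 8 (t=44: SET z = -3): z 11 -> -3
Final: z = -3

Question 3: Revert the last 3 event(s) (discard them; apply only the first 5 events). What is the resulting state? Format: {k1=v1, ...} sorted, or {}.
Answer: {x=3, y=6, z=8}

Derivation:
Keep first 5 events (discard last 3):
  after event 1 (t=7: DEC x by 8): {x=-8}
  after event 2 (t=15: SET y = 37): {x=-8, y=37}
  after event 3 (t=20: INC z by 8): {x=-8, y=37, z=8}
  after event 4 (t=30: INC x by 11): {x=3, y=37, z=8}
  after event 5 (t=39: SET y = 6): {x=3, y=6, z=8}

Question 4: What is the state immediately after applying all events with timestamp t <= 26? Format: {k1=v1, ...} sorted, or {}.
Answer: {x=-8, y=37, z=8}

Derivation:
Apply events with t <= 26 (3 events):
  after event 1 (t=7: DEC x by 8): {x=-8}
  after event 2 (t=15: SET y = 37): {x=-8, y=37}
  after event 3 (t=20: INC z by 8): {x=-8, y=37, z=8}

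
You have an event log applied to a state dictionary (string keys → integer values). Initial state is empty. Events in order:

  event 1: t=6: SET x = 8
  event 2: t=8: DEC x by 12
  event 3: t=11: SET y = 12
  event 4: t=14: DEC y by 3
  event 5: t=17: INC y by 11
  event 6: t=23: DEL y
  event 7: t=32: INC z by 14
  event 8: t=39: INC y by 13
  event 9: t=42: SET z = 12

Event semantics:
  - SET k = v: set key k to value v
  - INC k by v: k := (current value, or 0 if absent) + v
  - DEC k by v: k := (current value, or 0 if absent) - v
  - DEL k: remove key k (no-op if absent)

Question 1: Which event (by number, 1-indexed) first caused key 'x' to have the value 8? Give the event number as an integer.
Answer: 1

Derivation:
Looking for first event where x becomes 8:
  event 1: x (absent) -> 8  <-- first match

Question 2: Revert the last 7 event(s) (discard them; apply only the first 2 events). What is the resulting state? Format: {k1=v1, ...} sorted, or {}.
Answer: {x=-4}

Derivation:
Keep first 2 events (discard last 7):
  after event 1 (t=6: SET x = 8): {x=8}
  after event 2 (t=8: DEC x by 12): {x=-4}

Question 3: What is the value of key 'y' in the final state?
Answer: 13

Derivation:
Track key 'y' through all 9 events:
  event 1 (t=6: SET x = 8): y unchanged
  event 2 (t=8: DEC x by 12): y unchanged
  event 3 (t=11: SET y = 12): y (absent) -> 12
  event 4 (t=14: DEC y by 3): y 12 -> 9
  event 5 (t=17: INC y by 11): y 9 -> 20
  event 6 (t=23: DEL y): y 20 -> (absent)
  event 7 (t=32: INC z by 14): y unchanged
  event 8 (t=39: INC y by 13): y (absent) -> 13
  event 9 (t=42: SET z = 12): y unchanged
Final: y = 13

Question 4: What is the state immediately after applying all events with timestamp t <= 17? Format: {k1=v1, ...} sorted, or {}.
Answer: {x=-4, y=20}

Derivation:
Apply events with t <= 17 (5 events):
  after event 1 (t=6: SET x = 8): {x=8}
  after event 2 (t=8: DEC x by 12): {x=-4}
  after event 3 (t=11: SET y = 12): {x=-4, y=12}
  after event 4 (t=14: DEC y by 3): {x=-4, y=9}
  after event 5 (t=17: INC y by 11): {x=-4, y=20}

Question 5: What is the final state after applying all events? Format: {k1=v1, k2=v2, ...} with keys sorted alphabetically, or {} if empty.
Answer: {x=-4, y=13, z=12}

Derivation:
  after event 1 (t=6: SET x = 8): {x=8}
  after event 2 (t=8: DEC x by 12): {x=-4}
  after event 3 (t=11: SET y = 12): {x=-4, y=12}
  after event 4 (t=14: DEC y by 3): {x=-4, y=9}
  after event 5 (t=17: INC y by 11): {x=-4, y=20}
  after event 6 (t=23: DEL y): {x=-4}
  after event 7 (t=32: INC z by 14): {x=-4, z=14}
  after event 8 (t=39: INC y by 13): {x=-4, y=13, z=14}
  after event 9 (t=42: SET z = 12): {x=-4, y=13, z=12}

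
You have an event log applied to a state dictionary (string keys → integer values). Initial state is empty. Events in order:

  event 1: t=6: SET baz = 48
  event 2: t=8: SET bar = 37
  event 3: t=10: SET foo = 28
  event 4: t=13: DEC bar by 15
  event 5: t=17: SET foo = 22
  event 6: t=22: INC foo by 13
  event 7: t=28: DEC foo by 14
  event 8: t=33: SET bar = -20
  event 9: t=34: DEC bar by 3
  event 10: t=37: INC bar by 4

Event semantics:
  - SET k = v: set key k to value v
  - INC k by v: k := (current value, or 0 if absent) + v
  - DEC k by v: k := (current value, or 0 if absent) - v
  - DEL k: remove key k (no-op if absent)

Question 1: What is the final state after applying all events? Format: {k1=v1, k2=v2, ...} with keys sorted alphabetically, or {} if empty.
  after event 1 (t=6: SET baz = 48): {baz=48}
  after event 2 (t=8: SET bar = 37): {bar=37, baz=48}
  after event 3 (t=10: SET foo = 28): {bar=37, baz=48, foo=28}
  after event 4 (t=13: DEC bar by 15): {bar=22, baz=48, foo=28}
  after event 5 (t=17: SET foo = 22): {bar=22, baz=48, foo=22}
  after event 6 (t=22: INC foo by 13): {bar=22, baz=48, foo=35}
  after event 7 (t=28: DEC foo by 14): {bar=22, baz=48, foo=21}
  after event 8 (t=33: SET bar = -20): {bar=-20, baz=48, foo=21}
  after event 9 (t=34: DEC bar by 3): {bar=-23, baz=48, foo=21}
  after event 10 (t=37: INC bar by 4): {bar=-19, baz=48, foo=21}

Answer: {bar=-19, baz=48, foo=21}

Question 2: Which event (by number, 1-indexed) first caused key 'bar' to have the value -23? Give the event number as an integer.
Answer: 9

Derivation:
Looking for first event where bar becomes -23:
  event 2: bar = 37
  event 3: bar = 37
  event 4: bar = 22
  event 5: bar = 22
  event 6: bar = 22
  event 7: bar = 22
  event 8: bar = -20
  event 9: bar -20 -> -23  <-- first match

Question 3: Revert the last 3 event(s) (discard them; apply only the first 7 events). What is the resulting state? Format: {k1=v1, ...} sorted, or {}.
Answer: {bar=22, baz=48, foo=21}

Derivation:
Keep first 7 events (discard last 3):
  after event 1 (t=6: SET baz = 48): {baz=48}
  after event 2 (t=8: SET bar = 37): {bar=37, baz=48}
  after event 3 (t=10: SET foo = 28): {bar=37, baz=48, foo=28}
  after event 4 (t=13: DEC bar by 15): {bar=22, baz=48, foo=28}
  after event 5 (t=17: SET foo = 22): {bar=22, baz=48, foo=22}
  after event 6 (t=22: INC foo by 13): {bar=22, baz=48, foo=35}
  after event 7 (t=28: DEC foo by 14): {bar=22, baz=48, foo=21}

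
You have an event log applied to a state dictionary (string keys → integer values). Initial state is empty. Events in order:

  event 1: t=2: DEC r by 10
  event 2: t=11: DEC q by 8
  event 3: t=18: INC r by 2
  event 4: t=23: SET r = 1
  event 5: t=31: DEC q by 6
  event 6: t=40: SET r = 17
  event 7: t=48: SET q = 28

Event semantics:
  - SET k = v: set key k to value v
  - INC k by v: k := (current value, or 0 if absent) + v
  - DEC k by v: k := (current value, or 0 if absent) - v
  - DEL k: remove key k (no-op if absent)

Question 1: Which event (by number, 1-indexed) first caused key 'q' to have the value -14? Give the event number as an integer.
Looking for first event where q becomes -14:
  event 2: q = -8
  event 3: q = -8
  event 4: q = -8
  event 5: q -8 -> -14  <-- first match

Answer: 5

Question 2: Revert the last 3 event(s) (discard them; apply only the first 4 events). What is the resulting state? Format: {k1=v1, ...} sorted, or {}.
Keep first 4 events (discard last 3):
  after event 1 (t=2: DEC r by 10): {r=-10}
  after event 2 (t=11: DEC q by 8): {q=-8, r=-10}
  after event 3 (t=18: INC r by 2): {q=-8, r=-8}
  after event 4 (t=23: SET r = 1): {q=-8, r=1}

Answer: {q=-8, r=1}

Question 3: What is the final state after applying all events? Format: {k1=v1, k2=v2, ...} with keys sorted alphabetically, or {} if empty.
Answer: {q=28, r=17}

Derivation:
  after event 1 (t=2: DEC r by 10): {r=-10}
  after event 2 (t=11: DEC q by 8): {q=-8, r=-10}
  after event 3 (t=18: INC r by 2): {q=-8, r=-8}
  after event 4 (t=23: SET r = 1): {q=-8, r=1}
  after event 5 (t=31: DEC q by 6): {q=-14, r=1}
  after event 6 (t=40: SET r = 17): {q=-14, r=17}
  after event 7 (t=48: SET q = 28): {q=28, r=17}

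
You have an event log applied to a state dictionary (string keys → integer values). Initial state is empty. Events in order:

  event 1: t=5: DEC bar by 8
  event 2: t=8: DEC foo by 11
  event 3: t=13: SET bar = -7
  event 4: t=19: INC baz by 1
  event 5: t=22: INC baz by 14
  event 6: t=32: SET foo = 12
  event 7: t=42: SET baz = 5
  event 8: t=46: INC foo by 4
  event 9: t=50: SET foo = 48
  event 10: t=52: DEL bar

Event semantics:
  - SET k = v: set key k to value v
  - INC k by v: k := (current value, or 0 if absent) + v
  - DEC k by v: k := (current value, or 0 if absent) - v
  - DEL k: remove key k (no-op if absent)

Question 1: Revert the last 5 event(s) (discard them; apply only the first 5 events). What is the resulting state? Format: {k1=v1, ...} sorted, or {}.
Answer: {bar=-7, baz=15, foo=-11}

Derivation:
Keep first 5 events (discard last 5):
  after event 1 (t=5: DEC bar by 8): {bar=-8}
  after event 2 (t=8: DEC foo by 11): {bar=-8, foo=-11}
  after event 3 (t=13: SET bar = -7): {bar=-7, foo=-11}
  after event 4 (t=19: INC baz by 1): {bar=-7, baz=1, foo=-11}
  after event 5 (t=22: INC baz by 14): {bar=-7, baz=15, foo=-11}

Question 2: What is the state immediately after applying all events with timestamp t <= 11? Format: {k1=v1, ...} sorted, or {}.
Apply events with t <= 11 (2 events):
  after event 1 (t=5: DEC bar by 8): {bar=-8}
  after event 2 (t=8: DEC foo by 11): {bar=-8, foo=-11}

Answer: {bar=-8, foo=-11}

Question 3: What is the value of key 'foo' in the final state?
Answer: 48

Derivation:
Track key 'foo' through all 10 events:
  event 1 (t=5: DEC bar by 8): foo unchanged
  event 2 (t=8: DEC foo by 11): foo (absent) -> -11
  event 3 (t=13: SET bar = -7): foo unchanged
  event 4 (t=19: INC baz by 1): foo unchanged
  event 5 (t=22: INC baz by 14): foo unchanged
  event 6 (t=32: SET foo = 12): foo -11 -> 12
  event 7 (t=42: SET baz = 5): foo unchanged
  event 8 (t=46: INC foo by 4): foo 12 -> 16
  event 9 (t=50: SET foo = 48): foo 16 -> 48
  event 10 (t=52: DEL bar): foo unchanged
Final: foo = 48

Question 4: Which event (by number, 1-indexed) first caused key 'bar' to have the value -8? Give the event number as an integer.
Looking for first event where bar becomes -8:
  event 1: bar (absent) -> -8  <-- first match

Answer: 1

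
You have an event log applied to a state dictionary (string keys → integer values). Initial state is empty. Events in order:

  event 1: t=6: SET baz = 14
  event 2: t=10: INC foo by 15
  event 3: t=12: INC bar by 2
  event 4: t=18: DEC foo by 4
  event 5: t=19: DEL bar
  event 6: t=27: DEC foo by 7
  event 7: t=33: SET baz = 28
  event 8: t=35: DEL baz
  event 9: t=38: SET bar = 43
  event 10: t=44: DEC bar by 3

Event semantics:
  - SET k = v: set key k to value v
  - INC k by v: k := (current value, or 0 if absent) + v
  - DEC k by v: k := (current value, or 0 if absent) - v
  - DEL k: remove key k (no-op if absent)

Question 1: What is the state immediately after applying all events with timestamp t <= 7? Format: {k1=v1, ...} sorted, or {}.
Apply events with t <= 7 (1 events):
  after event 1 (t=6: SET baz = 14): {baz=14}

Answer: {baz=14}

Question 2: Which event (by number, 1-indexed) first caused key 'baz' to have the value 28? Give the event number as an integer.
Answer: 7

Derivation:
Looking for first event where baz becomes 28:
  event 1: baz = 14
  event 2: baz = 14
  event 3: baz = 14
  event 4: baz = 14
  event 5: baz = 14
  event 6: baz = 14
  event 7: baz 14 -> 28  <-- first match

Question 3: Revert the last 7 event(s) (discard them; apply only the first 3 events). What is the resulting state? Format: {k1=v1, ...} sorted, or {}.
Keep first 3 events (discard last 7):
  after event 1 (t=6: SET baz = 14): {baz=14}
  after event 2 (t=10: INC foo by 15): {baz=14, foo=15}
  after event 3 (t=12: INC bar by 2): {bar=2, baz=14, foo=15}

Answer: {bar=2, baz=14, foo=15}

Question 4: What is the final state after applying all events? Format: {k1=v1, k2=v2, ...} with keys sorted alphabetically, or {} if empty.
  after event 1 (t=6: SET baz = 14): {baz=14}
  after event 2 (t=10: INC foo by 15): {baz=14, foo=15}
  after event 3 (t=12: INC bar by 2): {bar=2, baz=14, foo=15}
  after event 4 (t=18: DEC foo by 4): {bar=2, baz=14, foo=11}
  after event 5 (t=19: DEL bar): {baz=14, foo=11}
  after event 6 (t=27: DEC foo by 7): {baz=14, foo=4}
  after event 7 (t=33: SET baz = 28): {baz=28, foo=4}
  after event 8 (t=35: DEL baz): {foo=4}
  after event 9 (t=38: SET bar = 43): {bar=43, foo=4}
  after event 10 (t=44: DEC bar by 3): {bar=40, foo=4}

Answer: {bar=40, foo=4}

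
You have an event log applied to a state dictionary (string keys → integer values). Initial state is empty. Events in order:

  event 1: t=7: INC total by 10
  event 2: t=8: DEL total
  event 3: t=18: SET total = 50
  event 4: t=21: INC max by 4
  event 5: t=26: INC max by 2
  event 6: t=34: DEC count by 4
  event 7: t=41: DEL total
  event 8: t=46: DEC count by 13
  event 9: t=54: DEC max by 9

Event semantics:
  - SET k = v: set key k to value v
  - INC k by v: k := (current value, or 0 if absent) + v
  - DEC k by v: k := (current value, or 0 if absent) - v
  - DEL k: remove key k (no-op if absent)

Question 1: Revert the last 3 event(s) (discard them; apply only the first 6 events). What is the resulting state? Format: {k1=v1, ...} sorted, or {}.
Keep first 6 events (discard last 3):
  after event 1 (t=7: INC total by 10): {total=10}
  after event 2 (t=8: DEL total): {}
  after event 3 (t=18: SET total = 50): {total=50}
  after event 4 (t=21: INC max by 4): {max=4, total=50}
  after event 5 (t=26: INC max by 2): {max=6, total=50}
  after event 6 (t=34: DEC count by 4): {count=-4, max=6, total=50}

Answer: {count=-4, max=6, total=50}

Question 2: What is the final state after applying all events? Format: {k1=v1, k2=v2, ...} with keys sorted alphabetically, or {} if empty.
Answer: {count=-17, max=-3}

Derivation:
  after event 1 (t=7: INC total by 10): {total=10}
  after event 2 (t=8: DEL total): {}
  after event 3 (t=18: SET total = 50): {total=50}
  after event 4 (t=21: INC max by 4): {max=4, total=50}
  after event 5 (t=26: INC max by 2): {max=6, total=50}
  after event 6 (t=34: DEC count by 4): {count=-4, max=6, total=50}
  after event 7 (t=41: DEL total): {count=-4, max=6}
  after event 8 (t=46: DEC count by 13): {count=-17, max=6}
  after event 9 (t=54: DEC max by 9): {count=-17, max=-3}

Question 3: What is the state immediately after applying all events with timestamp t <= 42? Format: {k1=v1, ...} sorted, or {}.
Answer: {count=-4, max=6}

Derivation:
Apply events with t <= 42 (7 events):
  after event 1 (t=7: INC total by 10): {total=10}
  after event 2 (t=8: DEL total): {}
  after event 3 (t=18: SET total = 50): {total=50}
  after event 4 (t=21: INC max by 4): {max=4, total=50}
  after event 5 (t=26: INC max by 2): {max=6, total=50}
  after event 6 (t=34: DEC count by 4): {count=-4, max=6, total=50}
  after event 7 (t=41: DEL total): {count=-4, max=6}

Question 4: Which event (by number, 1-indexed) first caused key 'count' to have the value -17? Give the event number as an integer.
Looking for first event where count becomes -17:
  event 6: count = -4
  event 7: count = -4
  event 8: count -4 -> -17  <-- first match

Answer: 8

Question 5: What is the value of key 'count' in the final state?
Track key 'count' through all 9 events:
  event 1 (t=7: INC total by 10): count unchanged
  event 2 (t=8: DEL total): count unchanged
  event 3 (t=18: SET total = 50): count unchanged
  event 4 (t=21: INC max by 4): count unchanged
  event 5 (t=26: INC max by 2): count unchanged
  event 6 (t=34: DEC count by 4): count (absent) -> -4
  event 7 (t=41: DEL total): count unchanged
  event 8 (t=46: DEC count by 13): count -4 -> -17
  event 9 (t=54: DEC max by 9): count unchanged
Final: count = -17

Answer: -17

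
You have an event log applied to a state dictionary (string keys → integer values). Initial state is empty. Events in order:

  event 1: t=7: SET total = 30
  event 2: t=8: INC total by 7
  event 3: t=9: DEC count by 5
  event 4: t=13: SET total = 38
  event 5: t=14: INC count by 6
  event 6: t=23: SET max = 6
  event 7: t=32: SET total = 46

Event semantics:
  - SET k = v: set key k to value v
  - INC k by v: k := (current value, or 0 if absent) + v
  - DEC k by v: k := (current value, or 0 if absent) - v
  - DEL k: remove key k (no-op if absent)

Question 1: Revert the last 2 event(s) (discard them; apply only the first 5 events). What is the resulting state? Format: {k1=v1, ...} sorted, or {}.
Answer: {count=1, total=38}

Derivation:
Keep first 5 events (discard last 2):
  after event 1 (t=7: SET total = 30): {total=30}
  after event 2 (t=8: INC total by 7): {total=37}
  after event 3 (t=9: DEC count by 5): {count=-5, total=37}
  after event 4 (t=13: SET total = 38): {count=-5, total=38}
  after event 5 (t=14: INC count by 6): {count=1, total=38}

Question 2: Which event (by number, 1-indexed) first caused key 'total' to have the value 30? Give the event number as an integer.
Answer: 1

Derivation:
Looking for first event where total becomes 30:
  event 1: total (absent) -> 30  <-- first match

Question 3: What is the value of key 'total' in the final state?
Answer: 46

Derivation:
Track key 'total' through all 7 events:
  event 1 (t=7: SET total = 30): total (absent) -> 30
  event 2 (t=8: INC total by 7): total 30 -> 37
  event 3 (t=9: DEC count by 5): total unchanged
  event 4 (t=13: SET total = 38): total 37 -> 38
  event 5 (t=14: INC count by 6): total unchanged
  event 6 (t=23: SET max = 6): total unchanged
  event 7 (t=32: SET total = 46): total 38 -> 46
Final: total = 46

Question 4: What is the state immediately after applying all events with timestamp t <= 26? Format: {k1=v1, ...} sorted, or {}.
Apply events with t <= 26 (6 events):
  after event 1 (t=7: SET total = 30): {total=30}
  after event 2 (t=8: INC total by 7): {total=37}
  after event 3 (t=9: DEC count by 5): {count=-5, total=37}
  after event 4 (t=13: SET total = 38): {count=-5, total=38}
  after event 5 (t=14: INC count by 6): {count=1, total=38}
  after event 6 (t=23: SET max = 6): {count=1, max=6, total=38}

Answer: {count=1, max=6, total=38}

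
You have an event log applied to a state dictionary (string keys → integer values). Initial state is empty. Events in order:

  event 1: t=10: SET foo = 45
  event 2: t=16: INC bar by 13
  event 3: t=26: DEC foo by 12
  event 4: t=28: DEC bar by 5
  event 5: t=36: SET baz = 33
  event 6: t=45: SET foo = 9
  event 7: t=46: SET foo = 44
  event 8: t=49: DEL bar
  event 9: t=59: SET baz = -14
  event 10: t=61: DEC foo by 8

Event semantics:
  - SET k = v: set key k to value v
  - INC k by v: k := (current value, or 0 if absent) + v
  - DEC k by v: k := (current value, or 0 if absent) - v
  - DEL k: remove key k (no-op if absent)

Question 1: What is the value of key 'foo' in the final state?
Answer: 36

Derivation:
Track key 'foo' through all 10 events:
  event 1 (t=10: SET foo = 45): foo (absent) -> 45
  event 2 (t=16: INC bar by 13): foo unchanged
  event 3 (t=26: DEC foo by 12): foo 45 -> 33
  event 4 (t=28: DEC bar by 5): foo unchanged
  event 5 (t=36: SET baz = 33): foo unchanged
  event 6 (t=45: SET foo = 9): foo 33 -> 9
  event 7 (t=46: SET foo = 44): foo 9 -> 44
  event 8 (t=49: DEL bar): foo unchanged
  event 9 (t=59: SET baz = -14): foo unchanged
  event 10 (t=61: DEC foo by 8): foo 44 -> 36
Final: foo = 36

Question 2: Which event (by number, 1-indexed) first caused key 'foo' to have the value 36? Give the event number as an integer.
Looking for first event where foo becomes 36:
  event 1: foo = 45
  event 2: foo = 45
  event 3: foo = 33
  event 4: foo = 33
  event 5: foo = 33
  event 6: foo = 9
  event 7: foo = 44
  event 8: foo = 44
  event 9: foo = 44
  event 10: foo 44 -> 36  <-- first match

Answer: 10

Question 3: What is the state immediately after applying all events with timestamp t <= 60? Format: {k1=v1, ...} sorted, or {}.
Answer: {baz=-14, foo=44}

Derivation:
Apply events with t <= 60 (9 events):
  after event 1 (t=10: SET foo = 45): {foo=45}
  after event 2 (t=16: INC bar by 13): {bar=13, foo=45}
  after event 3 (t=26: DEC foo by 12): {bar=13, foo=33}
  after event 4 (t=28: DEC bar by 5): {bar=8, foo=33}
  after event 5 (t=36: SET baz = 33): {bar=8, baz=33, foo=33}
  after event 6 (t=45: SET foo = 9): {bar=8, baz=33, foo=9}
  after event 7 (t=46: SET foo = 44): {bar=8, baz=33, foo=44}
  after event 8 (t=49: DEL bar): {baz=33, foo=44}
  after event 9 (t=59: SET baz = -14): {baz=-14, foo=44}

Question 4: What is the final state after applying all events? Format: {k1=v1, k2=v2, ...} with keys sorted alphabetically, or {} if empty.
  after event 1 (t=10: SET foo = 45): {foo=45}
  after event 2 (t=16: INC bar by 13): {bar=13, foo=45}
  after event 3 (t=26: DEC foo by 12): {bar=13, foo=33}
  after event 4 (t=28: DEC bar by 5): {bar=8, foo=33}
  after event 5 (t=36: SET baz = 33): {bar=8, baz=33, foo=33}
  after event 6 (t=45: SET foo = 9): {bar=8, baz=33, foo=9}
  after event 7 (t=46: SET foo = 44): {bar=8, baz=33, foo=44}
  after event 8 (t=49: DEL bar): {baz=33, foo=44}
  after event 9 (t=59: SET baz = -14): {baz=-14, foo=44}
  after event 10 (t=61: DEC foo by 8): {baz=-14, foo=36}

Answer: {baz=-14, foo=36}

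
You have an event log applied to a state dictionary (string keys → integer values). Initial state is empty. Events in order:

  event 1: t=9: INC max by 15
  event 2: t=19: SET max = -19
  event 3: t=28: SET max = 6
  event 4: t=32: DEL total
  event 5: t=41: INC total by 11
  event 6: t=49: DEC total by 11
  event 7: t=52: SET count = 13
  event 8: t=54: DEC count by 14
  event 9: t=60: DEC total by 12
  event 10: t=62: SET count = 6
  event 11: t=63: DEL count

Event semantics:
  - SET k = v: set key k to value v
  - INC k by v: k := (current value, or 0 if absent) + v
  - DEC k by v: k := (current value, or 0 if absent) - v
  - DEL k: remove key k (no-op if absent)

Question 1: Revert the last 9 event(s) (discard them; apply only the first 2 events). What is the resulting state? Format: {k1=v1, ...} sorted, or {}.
Answer: {max=-19}

Derivation:
Keep first 2 events (discard last 9):
  after event 1 (t=9: INC max by 15): {max=15}
  after event 2 (t=19: SET max = -19): {max=-19}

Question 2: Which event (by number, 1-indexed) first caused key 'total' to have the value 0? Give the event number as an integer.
Looking for first event where total becomes 0:
  event 5: total = 11
  event 6: total 11 -> 0  <-- first match

Answer: 6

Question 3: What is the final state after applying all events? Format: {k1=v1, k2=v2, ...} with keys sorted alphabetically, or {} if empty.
  after event 1 (t=9: INC max by 15): {max=15}
  after event 2 (t=19: SET max = -19): {max=-19}
  after event 3 (t=28: SET max = 6): {max=6}
  after event 4 (t=32: DEL total): {max=6}
  after event 5 (t=41: INC total by 11): {max=6, total=11}
  after event 6 (t=49: DEC total by 11): {max=6, total=0}
  after event 7 (t=52: SET count = 13): {count=13, max=6, total=0}
  after event 8 (t=54: DEC count by 14): {count=-1, max=6, total=0}
  after event 9 (t=60: DEC total by 12): {count=-1, max=6, total=-12}
  after event 10 (t=62: SET count = 6): {count=6, max=6, total=-12}
  after event 11 (t=63: DEL count): {max=6, total=-12}

Answer: {max=6, total=-12}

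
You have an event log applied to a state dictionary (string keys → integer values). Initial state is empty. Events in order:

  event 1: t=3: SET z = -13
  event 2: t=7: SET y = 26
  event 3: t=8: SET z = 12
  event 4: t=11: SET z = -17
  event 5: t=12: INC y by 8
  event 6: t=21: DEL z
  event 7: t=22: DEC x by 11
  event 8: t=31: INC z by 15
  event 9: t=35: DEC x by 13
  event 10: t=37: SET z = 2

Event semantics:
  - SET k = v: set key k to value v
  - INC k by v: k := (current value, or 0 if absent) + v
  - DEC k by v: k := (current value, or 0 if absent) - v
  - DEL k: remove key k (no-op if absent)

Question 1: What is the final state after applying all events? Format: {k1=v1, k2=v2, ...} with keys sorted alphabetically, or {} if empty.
Answer: {x=-24, y=34, z=2}

Derivation:
  after event 1 (t=3: SET z = -13): {z=-13}
  after event 2 (t=7: SET y = 26): {y=26, z=-13}
  after event 3 (t=8: SET z = 12): {y=26, z=12}
  after event 4 (t=11: SET z = -17): {y=26, z=-17}
  after event 5 (t=12: INC y by 8): {y=34, z=-17}
  after event 6 (t=21: DEL z): {y=34}
  after event 7 (t=22: DEC x by 11): {x=-11, y=34}
  after event 8 (t=31: INC z by 15): {x=-11, y=34, z=15}
  after event 9 (t=35: DEC x by 13): {x=-24, y=34, z=15}
  after event 10 (t=37: SET z = 2): {x=-24, y=34, z=2}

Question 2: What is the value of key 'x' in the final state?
Answer: -24

Derivation:
Track key 'x' through all 10 events:
  event 1 (t=3: SET z = -13): x unchanged
  event 2 (t=7: SET y = 26): x unchanged
  event 3 (t=8: SET z = 12): x unchanged
  event 4 (t=11: SET z = -17): x unchanged
  event 5 (t=12: INC y by 8): x unchanged
  event 6 (t=21: DEL z): x unchanged
  event 7 (t=22: DEC x by 11): x (absent) -> -11
  event 8 (t=31: INC z by 15): x unchanged
  event 9 (t=35: DEC x by 13): x -11 -> -24
  event 10 (t=37: SET z = 2): x unchanged
Final: x = -24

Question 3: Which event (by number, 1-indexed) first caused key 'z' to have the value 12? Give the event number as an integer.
Looking for first event where z becomes 12:
  event 1: z = -13
  event 2: z = -13
  event 3: z -13 -> 12  <-- first match

Answer: 3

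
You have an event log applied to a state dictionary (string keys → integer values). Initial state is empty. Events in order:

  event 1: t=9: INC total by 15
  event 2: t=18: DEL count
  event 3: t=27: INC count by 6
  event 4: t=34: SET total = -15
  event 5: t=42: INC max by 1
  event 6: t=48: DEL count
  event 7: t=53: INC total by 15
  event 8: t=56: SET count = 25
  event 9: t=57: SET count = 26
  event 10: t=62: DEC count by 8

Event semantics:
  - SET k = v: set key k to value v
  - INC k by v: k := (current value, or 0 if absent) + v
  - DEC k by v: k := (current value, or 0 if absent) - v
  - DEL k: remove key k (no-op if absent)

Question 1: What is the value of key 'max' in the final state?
Track key 'max' through all 10 events:
  event 1 (t=9: INC total by 15): max unchanged
  event 2 (t=18: DEL count): max unchanged
  event 3 (t=27: INC count by 6): max unchanged
  event 4 (t=34: SET total = -15): max unchanged
  event 5 (t=42: INC max by 1): max (absent) -> 1
  event 6 (t=48: DEL count): max unchanged
  event 7 (t=53: INC total by 15): max unchanged
  event 8 (t=56: SET count = 25): max unchanged
  event 9 (t=57: SET count = 26): max unchanged
  event 10 (t=62: DEC count by 8): max unchanged
Final: max = 1

Answer: 1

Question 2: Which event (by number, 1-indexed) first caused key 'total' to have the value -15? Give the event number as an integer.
Answer: 4

Derivation:
Looking for first event where total becomes -15:
  event 1: total = 15
  event 2: total = 15
  event 3: total = 15
  event 4: total 15 -> -15  <-- first match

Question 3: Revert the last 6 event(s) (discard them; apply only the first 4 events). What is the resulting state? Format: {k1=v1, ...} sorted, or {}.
Keep first 4 events (discard last 6):
  after event 1 (t=9: INC total by 15): {total=15}
  after event 2 (t=18: DEL count): {total=15}
  after event 3 (t=27: INC count by 6): {count=6, total=15}
  after event 4 (t=34: SET total = -15): {count=6, total=-15}

Answer: {count=6, total=-15}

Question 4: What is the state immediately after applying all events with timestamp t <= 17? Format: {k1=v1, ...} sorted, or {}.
Answer: {total=15}

Derivation:
Apply events with t <= 17 (1 events):
  after event 1 (t=9: INC total by 15): {total=15}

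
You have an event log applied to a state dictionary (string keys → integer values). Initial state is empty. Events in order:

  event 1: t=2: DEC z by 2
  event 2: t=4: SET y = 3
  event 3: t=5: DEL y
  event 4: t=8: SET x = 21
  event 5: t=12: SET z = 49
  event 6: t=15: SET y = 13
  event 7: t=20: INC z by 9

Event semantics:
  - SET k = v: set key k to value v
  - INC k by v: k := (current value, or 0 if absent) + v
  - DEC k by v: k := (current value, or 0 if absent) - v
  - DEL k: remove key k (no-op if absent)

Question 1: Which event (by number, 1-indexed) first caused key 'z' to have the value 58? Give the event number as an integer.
Answer: 7

Derivation:
Looking for first event where z becomes 58:
  event 1: z = -2
  event 2: z = -2
  event 3: z = -2
  event 4: z = -2
  event 5: z = 49
  event 6: z = 49
  event 7: z 49 -> 58  <-- first match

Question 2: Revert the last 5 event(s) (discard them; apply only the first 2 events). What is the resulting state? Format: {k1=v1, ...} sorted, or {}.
Keep first 2 events (discard last 5):
  after event 1 (t=2: DEC z by 2): {z=-2}
  after event 2 (t=4: SET y = 3): {y=3, z=-2}

Answer: {y=3, z=-2}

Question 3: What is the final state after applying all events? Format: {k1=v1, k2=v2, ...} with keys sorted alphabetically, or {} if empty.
Answer: {x=21, y=13, z=58}

Derivation:
  after event 1 (t=2: DEC z by 2): {z=-2}
  after event 2 (t=4: SET y = 3): {y=3, z=-2}
  after event 3 (t=5: DEL y): {z=-2}
  after event 4 (t=8: SET x = 21): {x=21, z=-2}
  after event 5 (t=12: SET z = 49): {x=21, z=49}
  after event 6 (t=15: SET y = 13): {x=21, y=13, z=49}
  after event 7 (t=20: INC z by 9): {x=21, y=13, z=58}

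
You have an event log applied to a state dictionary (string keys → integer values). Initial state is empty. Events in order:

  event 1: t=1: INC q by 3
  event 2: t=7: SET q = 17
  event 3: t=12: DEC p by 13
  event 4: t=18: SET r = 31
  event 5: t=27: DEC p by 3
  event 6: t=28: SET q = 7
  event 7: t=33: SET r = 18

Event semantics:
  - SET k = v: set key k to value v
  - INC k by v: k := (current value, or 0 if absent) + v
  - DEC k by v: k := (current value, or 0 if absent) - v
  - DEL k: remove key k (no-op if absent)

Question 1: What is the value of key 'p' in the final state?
Answer: -16

Derivation:
Track key 'p' through all 7 events:
  event 1 (t=1: INC q by 3): p unchanged
  event 2 (t=7: SET q = 17): p unchanged
  event 3 (t=12: DEC p by 13): p (absent) -> -13
  event 4 (t=18: SET r = 31): p unchanged
  event 5 (t=27: DEC p by 3): p -13 -> -16
  event 6 (t=28: SET q = 7): p unchanged
  event 7 (t=33: SET r = 18): p unchanged
Final: p = -16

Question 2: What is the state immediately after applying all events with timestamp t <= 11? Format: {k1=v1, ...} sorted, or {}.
Apply events with t <= 11 (2 events):
  after event 1 (t=1: INC q by 3): {q=3}
  after event 2 (t=7: SET q = 17): {q=17}

Answer: {q=17}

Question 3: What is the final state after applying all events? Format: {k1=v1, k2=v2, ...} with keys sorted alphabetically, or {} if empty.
  after event 1 (t=1: INC q by 3): {q=3}
  after event 2 (t=7: SET q = 17): {q=17}
  after event 3 (t=12: DEC p by 13): {p=-13, q=17}
  after event 4 (t=18: SET r = 31): {p=-13, q=17, r=31}
  after event 5 (t=27: DEC p by 3): {p=-16, q=17, r=31}
  after event 6 (t=28: SET q = 7): {p=-16, q=7, r=31}
  after event 7 (t=33: SET r = 18): {p=-16, q=7, r=18}

Answer: {p=-16, q=7, r=18}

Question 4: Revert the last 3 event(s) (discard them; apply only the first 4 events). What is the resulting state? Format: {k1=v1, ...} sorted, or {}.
Keep first 4 events (discard last 3):
  after event 1 (t=1: INC q by 3): {q=3}
  after event 2 (t=7: SET q = 17): {q=17}
  after event 3 (t=12: DEC p by 13): {p=-13, q=17}
  after event 4 (t=18: SET r = 31): {p=-13, q=17, r=31}

Answer: {p=-13, q=17, r=31}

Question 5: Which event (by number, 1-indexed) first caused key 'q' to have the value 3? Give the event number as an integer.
Answer: 1

Derivation:
Looking for first event where q becomes 3:
  event 1: q (absent) -> 3  <-- first match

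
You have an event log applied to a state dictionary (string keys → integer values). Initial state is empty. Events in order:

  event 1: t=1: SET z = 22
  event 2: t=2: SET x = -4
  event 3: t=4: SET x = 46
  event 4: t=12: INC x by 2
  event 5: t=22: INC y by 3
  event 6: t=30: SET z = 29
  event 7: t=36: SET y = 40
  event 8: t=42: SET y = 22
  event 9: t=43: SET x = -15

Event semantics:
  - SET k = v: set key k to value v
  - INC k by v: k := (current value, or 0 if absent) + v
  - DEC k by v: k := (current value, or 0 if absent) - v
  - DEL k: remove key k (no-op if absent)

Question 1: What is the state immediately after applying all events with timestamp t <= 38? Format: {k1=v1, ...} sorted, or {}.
Apply events with t <= 38 (7 events):
  after event 1 (t=1: SET z = 22): {z=22}
  after event 2 (t=2: SET x = -4): {x=-4, z=22}
  after event 3 (t=4: SET x = 46): {x=46, z=22}
  after event 4 (t=12: INC x by 2): {x=48, z=22}
  after event 5 (t=22: INC y by 3): {x=48, y=3, z=22}
  after event 6 (t=30: SET z = 29): {x=48, y=3, z=29}
  after event 7 (t=36: SET y = 40): {x=48, y=40, z=29}

Answer: {x=48, y=40, z=29}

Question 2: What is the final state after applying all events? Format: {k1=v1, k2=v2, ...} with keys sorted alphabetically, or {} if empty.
Answer: {x=-15, y=22, z=29}

Derivation:
  after event 1 (t=1: SET z = 22): {z=22}
  after event 2 (t=2: SET x = -4): {x=-4, z=22}
  after event 3 (t=4: SET x = 46): {x=46, z=22}
  after event 4 (t=12: INC x by 2): {x=48, z=22}
  after event 5 (t=22: INC y by 3): {x=48, y=3, z=22}
  after event 6 (t=30: SET z = 29): {x=48, y=3, z=29}
  after event 7 (t=36: SET y = 40): {x=48, y=40, z=29}
  after event 8 (t=42: SET y = 22): {x=48, y=22, z=29}
  after event 9 (t=43: SET x = -15): {x=-15, y=22, z=29}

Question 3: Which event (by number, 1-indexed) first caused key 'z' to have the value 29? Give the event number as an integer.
Looking for first event where z becomes 29:
  event 1: z = 22
  event 2: z = 22
  event 3: z = 22
  event 4: z = 22
  event 5: z = 22
  event 6: z 22 -> 29  <-- first match

Answer: 6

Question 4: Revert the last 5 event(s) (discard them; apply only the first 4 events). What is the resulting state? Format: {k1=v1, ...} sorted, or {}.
Keep first 4 events (discard last 5):
  after event 1 (t=1: SET z = 22): {z=22}
  after event 2 (t=2: SET x = -4): {x=-4, z=22}
  after event 3 (t=4: SET x = 46): {x=46, z=22}
  after event 4 (t=12: INC x by 2): {x=48, z=22}

Answer: {x=48, z=22}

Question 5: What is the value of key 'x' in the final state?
Track key 'x' through all 9 events:
  event 1 (t=1: SET z = 22): x unchanged
  event 2 (t=2: SET x = -4): x (absent) -> -4
  event 3 (t=4: SET x = 46): x -4 -> 46
  event 4 (t=12: INC x by 2): x 46 -> 48
  event 5 (t=22: INC y by 3): x unchanged
  event 6 (t=30: SET z = 29): x unchanged
  event 7 (t=36: SET y = 40): x unchanged
  event 8 (t=42: SET y = 22): x unchanged
  event 9 (t=43: SET x = -15): x 48 -> -15
Final: x = -15

Answer: -15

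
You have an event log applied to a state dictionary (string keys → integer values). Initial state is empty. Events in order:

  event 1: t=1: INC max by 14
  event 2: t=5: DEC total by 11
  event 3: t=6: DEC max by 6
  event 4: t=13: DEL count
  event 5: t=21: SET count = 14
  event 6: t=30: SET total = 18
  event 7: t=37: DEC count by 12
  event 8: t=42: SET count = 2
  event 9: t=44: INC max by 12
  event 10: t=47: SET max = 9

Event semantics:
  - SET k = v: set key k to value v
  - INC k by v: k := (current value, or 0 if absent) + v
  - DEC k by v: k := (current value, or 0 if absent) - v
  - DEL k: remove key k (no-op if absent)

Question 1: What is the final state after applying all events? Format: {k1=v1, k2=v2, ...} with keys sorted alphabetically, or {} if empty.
Answer: {count=2, max=9, total=18}

Derivation:
  after event 1 (t=1: INC max by 14): {max=14}
  after event 2 (t=5: DEC total by 11): {max=14, total=-11}
  after event 3 (t=6: DEC max by 6): {max=8, total=-11}
  after event 4 (t=13: DEL count): {max=8, total=-11}
  after event 5 (t=21: SET count = 14): {count=14, max=8, total=-11}
  after event 6 (t=30: SET total = 18): {count=14, max=8, total=18}
  after event 7 (t=37: DEC count by 12): {count=2, max=8, total=18}
  after event 8 (t=42: SET count = 2): {count=2, max=8, total=18}
  after event 9 (t=44: INC max by 12): {count=2, max=20, total=18}
  after event 10 (t=47: SET max = 9): {count=2, max=9, total=18}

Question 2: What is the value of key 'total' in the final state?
Track key 'total' through all 10 events:
  event 1 (t=1: INC max by 14): total unchanged
  event 2 (t=5: DEC total by 11): total (absent) -> -11
  event 3 (t=6: DEC max by 6): total unchanged
  event 4 (t=13: DEL count): total unchanged
  event 5 (t=21: SET count = 14): total unchanged
  event 6 (t=30: SET total = 18): total -11 -> 18
  event 7 (t=37: DEC count by 12): total unchanged
  event 8 (t=42: SET count = 2): total unchanged
  event 9 (t=44: INC max by 12): total unchanged
  event 10 (t=47: SET max = 9): total unchanged
Final: total = 18

Answer: 18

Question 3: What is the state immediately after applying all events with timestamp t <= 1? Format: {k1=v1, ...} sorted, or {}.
Apply events with t <= 1 (1 events):
  after event 1 (t=1: INC max by 14): {max=14}

Answer: {max=14}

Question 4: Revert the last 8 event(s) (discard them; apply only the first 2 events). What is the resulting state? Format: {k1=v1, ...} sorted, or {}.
Answer: {max=14, total=-11}

Derivation:
Keep first 2 events (discard last 8):
  after event 1 (t=1: INC max by 14): {max=14}
  after event 2 (t=5: DEC total by 11): {max=14, total=-11}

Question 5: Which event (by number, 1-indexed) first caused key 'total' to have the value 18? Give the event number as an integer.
Answer: 6

Derivation:
Looking for first event where total becomes 18:
  event 2: total = -11
  event 3: total = -11
  event 4: total = -11
  event 5: total = -11
  event 6: total -11 -> 18  <-- first match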